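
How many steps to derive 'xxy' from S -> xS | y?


Derivation: S => xS => xxS => xxy
Steps: 3


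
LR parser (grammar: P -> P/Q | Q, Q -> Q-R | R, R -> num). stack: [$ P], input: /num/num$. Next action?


shift '/' to continue P -> P/Q
Action: shift


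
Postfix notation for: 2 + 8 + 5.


Left to right (same or higher precedence on left)
Postfix: 2 8 + 5 +


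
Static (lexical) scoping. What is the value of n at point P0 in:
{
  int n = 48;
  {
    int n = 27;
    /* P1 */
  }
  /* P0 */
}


n declared in the same block as P0
n = 48


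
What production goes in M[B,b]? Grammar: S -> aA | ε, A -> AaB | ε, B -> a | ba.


For [B, b]: 'b' ∈ FIRST(ba)
Entry: B -> ba


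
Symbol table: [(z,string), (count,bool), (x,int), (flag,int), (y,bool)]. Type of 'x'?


Lookup 'x' → type int


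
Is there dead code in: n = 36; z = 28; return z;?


n is assigned but never read
Dead: 'n = 36'


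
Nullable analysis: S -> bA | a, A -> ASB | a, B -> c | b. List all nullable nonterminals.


A nonterminal is nullable iff some alternative derives ε (directly, or every symbol in it is nullable)
Nullable: {}


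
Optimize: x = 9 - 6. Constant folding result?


9 - 6 = 3 at compile time
Optimized: x = 3


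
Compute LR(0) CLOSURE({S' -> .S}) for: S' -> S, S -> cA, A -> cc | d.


Start: S' -> .S
For each item with dot before a nonterminal B, add B -> .γ for every B-production
Closure: [S' -> .S, S -> .cA]


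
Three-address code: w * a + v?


Break into single-operator statements:
t1 = w * a
t2 = t1 + v


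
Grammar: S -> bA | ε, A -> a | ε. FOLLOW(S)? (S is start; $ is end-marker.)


$ ∈ FOLLOW(S). For each A -> αBβ: add FIRST(β)\{ε} to FOLLOW(B); if β nullable, add FOLLOW(A).
FOLLOW(S) = {$}


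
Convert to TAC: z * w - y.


Break into single-operator statements:
t1 = z * w
t2 = t1 - y


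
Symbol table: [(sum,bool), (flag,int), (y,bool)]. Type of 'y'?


Lookup 'y' → type bool


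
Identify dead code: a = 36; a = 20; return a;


first assignment to a is overwritten before any read
Dead: 'a = 36'


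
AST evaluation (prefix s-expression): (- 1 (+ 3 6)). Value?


Evaluate inner: (+ 3 6) = 9
Evaluate root: (- 1 9) = -8
Result: -8


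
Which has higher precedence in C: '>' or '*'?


'*' is multiplicative (level 10); '>' is relational (level 7)
Higher level binds tighter
'*' has higher precedence than '>'


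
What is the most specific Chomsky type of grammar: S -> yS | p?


Right-linear: every RHS is a terminal or a terminal followed by one nonterminal
Classification: Type 3 (Regular)


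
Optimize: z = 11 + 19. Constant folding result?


11 + 19 = 30 at compile time
Optimized: z = 30


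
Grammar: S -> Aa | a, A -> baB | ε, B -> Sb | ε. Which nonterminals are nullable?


A nonterminal is nullable iff some alternative derives ε (directly, or every symbol in it is nullable)
Nullable: {A, B}


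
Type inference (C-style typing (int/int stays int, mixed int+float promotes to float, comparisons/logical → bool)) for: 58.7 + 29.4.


Operand types: float + float
Rule: mixed int/float promotes to float; int/int stays int
Result type: float


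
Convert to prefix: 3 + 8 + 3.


left-to-right (same/higher precedence on left): tree is (+ (+ 3 8) 3)
Prefix: + + 3 8 3


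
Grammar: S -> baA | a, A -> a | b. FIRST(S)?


Per alternative of S: FIRST(baA) = {b}; FIRST(a) = {a}
FIRST(S) = {a, b}


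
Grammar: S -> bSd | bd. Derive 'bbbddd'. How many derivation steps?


Derivation: S => bSd => bbSdd => bbbddd
Steps: 3


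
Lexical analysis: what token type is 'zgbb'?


Pattern: letter/underscore followed by alphanumerics, not a keyword
Type: IDENTIFIER


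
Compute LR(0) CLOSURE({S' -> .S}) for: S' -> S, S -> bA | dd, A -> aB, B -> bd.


Start: S' -> .S
For each item with dot before a nonterminal B, add B -> .γ for every B-production
Closure: [S' -> .S, S -> .bA, S -> .dd]


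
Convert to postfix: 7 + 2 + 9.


Left to right (same or higher precedence on left)
Postfix: 7 2 + 9 +


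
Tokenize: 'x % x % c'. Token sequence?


Scan left to right, longest-match per lexeme
Tokens: ID(x), OP(%), ID(x), OP(%), ID(c)


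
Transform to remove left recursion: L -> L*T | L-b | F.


Left-recursive alternatives: L*T, L-b; non-recursive: F
Introduce L': L -> FL', L' -> *TL' | -bL' | ε


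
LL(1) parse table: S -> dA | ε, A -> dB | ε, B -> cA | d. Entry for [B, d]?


For [B, d]: 'd' ∈ FIRST(d)
Entry: B -> d


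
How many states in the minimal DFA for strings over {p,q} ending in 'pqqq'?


Track the longest suffix of input matching a prefix of 'pqqq': 5 classes (prefixes of length 0..4)
Minimal DFA: 5 states


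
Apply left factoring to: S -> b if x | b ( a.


Common prefix: 'b'
Factored: S -> b S', S' -> if x | ( a


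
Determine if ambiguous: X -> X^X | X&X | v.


'v^v&v' has two parse trees (no precedence encoded between ^ and &)
Ambiguous


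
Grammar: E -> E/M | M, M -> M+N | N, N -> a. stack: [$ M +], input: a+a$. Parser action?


no handle; shift 'a'
Action: shift


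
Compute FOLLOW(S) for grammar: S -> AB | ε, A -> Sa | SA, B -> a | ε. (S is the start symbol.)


$ ∈ FOLLOW(S). For each A -> αBβ: add FIRST(β)\{ε} to FOLLOW(B); if β nullable, add FOLLOW(A).
FOLLOW(S) = {$, a}


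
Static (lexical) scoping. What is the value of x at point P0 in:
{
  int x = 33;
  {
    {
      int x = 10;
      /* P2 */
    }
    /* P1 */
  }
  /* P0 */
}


x declared in the same block as P0
x = 33


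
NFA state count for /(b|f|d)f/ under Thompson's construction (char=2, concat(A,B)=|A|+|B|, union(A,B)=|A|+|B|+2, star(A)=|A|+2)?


Syntax tree has 4 char leaf(s), 2 union(s), 0 star(s)
chars contribute 4×2 = 8; each union adds +2; each star adds +2
Total: 8 + 4 + 0 = 12 states


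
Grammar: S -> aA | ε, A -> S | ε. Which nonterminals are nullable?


A nonterminal is nullable iff some alternative derives ε (directly, or every symbol in it is nullable)
Nullable: {A, S}


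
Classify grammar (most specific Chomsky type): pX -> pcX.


LHS has context (more than one symbol) and |LHS| ≤ |RHS|
Classification: Type 1 (Context-Sensitive)


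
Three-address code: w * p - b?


Break into single-operator statements:
t1 = w * p
t2 = t1 - b


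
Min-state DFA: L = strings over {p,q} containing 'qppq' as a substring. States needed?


KMP-style automaton: 4 progress states + 1 absorbing accept = 5
Minimal DFA: 5 states


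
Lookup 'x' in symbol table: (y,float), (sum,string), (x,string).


Lookup 'x' → type string


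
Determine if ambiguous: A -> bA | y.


right-linear, alternatives start with distinct terminals 'b' vs 'y': unique leftmost derivation
Unambiguous


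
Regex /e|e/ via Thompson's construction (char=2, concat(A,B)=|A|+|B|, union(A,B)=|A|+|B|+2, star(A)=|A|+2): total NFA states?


Syntax tree has 2 char leaf(s), 1 union(s), 0 star(s)
chars contribute 2×2 = 4; each union adds +2; each star adds +2
Total: 4 + 2 + 0 = 6 states


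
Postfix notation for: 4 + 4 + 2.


Left to right (same or higher precedence on left)
Postfix: 4 4 + 2 +


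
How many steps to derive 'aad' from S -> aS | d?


Derivation: S => aS => aaS => aad
Steps: 3


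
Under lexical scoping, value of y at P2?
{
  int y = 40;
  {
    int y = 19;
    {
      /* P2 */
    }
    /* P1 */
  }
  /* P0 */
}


P2's block does not declare y; resolves to the enclosing declaration at depth 1
y = 19


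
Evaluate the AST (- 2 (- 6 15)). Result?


Evaluate inner: (- 6 15) = -9
Evaluate root: (- 2 -9) = 11
Result: 11


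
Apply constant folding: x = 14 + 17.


14 + 17 = 31 at compile time
Optimized: x = 31


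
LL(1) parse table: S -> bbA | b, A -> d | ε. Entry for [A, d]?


For [A, d]: 'd' ∈ FIRST(d)
Entry: A -> d


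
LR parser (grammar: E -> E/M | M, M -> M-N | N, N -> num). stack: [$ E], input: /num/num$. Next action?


shift '/' to continue E -> E/M
Action: shift


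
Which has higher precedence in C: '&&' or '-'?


'-' is additive (level 9); '&&' is logical AND (level 2)
Higher level binds tighter
'-' has higher precedence than '&&'


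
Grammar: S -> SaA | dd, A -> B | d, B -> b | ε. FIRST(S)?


Per alternative of S: FIRST(SaA) = {d}; FIRST(dd) = {d}
FIRST(S) = {d}


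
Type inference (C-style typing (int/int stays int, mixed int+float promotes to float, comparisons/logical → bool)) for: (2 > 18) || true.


Operand types: bool || bool
Rule: logical operators take bool operands and yield bool
Result type: bool


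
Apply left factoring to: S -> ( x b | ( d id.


Common prefix: '('
Factored: S -> ( S', S' -> x b | d id


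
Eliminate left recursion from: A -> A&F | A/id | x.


Left-recursive alternatives: A&F, A/id; non-recursive: x
Introduce A': A -> xA', A' -> &FA' | /idA' | ε


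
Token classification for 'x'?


Pattern: letter/underscore followed by alphanumerics, not a keyword
Type: IDENTIFIER


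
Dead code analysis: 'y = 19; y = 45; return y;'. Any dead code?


first assignment to y is overwritten before any read
Dead: 'y = 19'


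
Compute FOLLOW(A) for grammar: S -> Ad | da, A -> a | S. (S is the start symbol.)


$ ∈ FOLLOW(S). For each A -> αBβ: add FIRST(β)\{ε} to FOLLOW(B); if β nullable, add FOLLOW(A).
FOLLOW(A) = {d}


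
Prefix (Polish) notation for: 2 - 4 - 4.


left-to-right (same/higher precedence on left): tree is (- (- 2 4) 4)
Prefix: - - 2 4 4


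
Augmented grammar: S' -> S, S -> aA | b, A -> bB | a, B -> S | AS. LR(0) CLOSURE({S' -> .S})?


Start: S' -> .S
For each item with dot before a nonterminal B, add B -> .γ for every B-production
Closure: [S' -> .S, S -> .aA, S -> .b]


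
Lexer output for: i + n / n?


Scan left to right, longest-match per lexeme
Tokens: ID(i), OP(+), ID(n), OP(/), ID(n)


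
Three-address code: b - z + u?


Break into single-operator statements:
t1 = b - z
t2 = t1 + u


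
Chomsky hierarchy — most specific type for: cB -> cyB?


LHS has context (more than one symbol) and |LHS| ≤ |RHS|
Classification: Type 1 (Context-Sensitive)


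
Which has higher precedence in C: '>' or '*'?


'*' is multiplicative (level 10); '>' is relational (level 7)
Higher level binds tighter
'*' has higher precedence than '>'


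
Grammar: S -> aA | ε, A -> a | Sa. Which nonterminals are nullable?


A nonterminal is nullable iff some alternative derives ε (directly, or every symbol in it is nullable)
Nullable: {S}


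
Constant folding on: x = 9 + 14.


9 + 14 = 23 at compile time
Optimized: x = 23


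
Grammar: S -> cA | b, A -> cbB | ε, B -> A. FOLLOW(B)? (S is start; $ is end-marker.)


$ ∈ FOLLOW(S). For each A -> αBβ: add FIRST(β)\{ε} to FOLLOW(B); if β nullable, add FOLLOW(A).
FOLLOW(B) = {$}


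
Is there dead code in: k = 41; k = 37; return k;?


first assignment to k is overwritten before any read
Dead: 'k = 41'


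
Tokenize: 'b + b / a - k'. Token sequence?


Scan left to right, longest-match per lexeme
Tokens: ID(b), OP(+), ID(b), OP(/), ID(a), OP(-), ID(k)


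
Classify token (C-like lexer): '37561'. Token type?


Pattern: digits only
Type: INTEGER_LITERAL


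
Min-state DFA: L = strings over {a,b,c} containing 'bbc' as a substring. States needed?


KMP-style automaton: 3 progress states + 1 absorbing accept = 4
Minimal DFA: 4 states


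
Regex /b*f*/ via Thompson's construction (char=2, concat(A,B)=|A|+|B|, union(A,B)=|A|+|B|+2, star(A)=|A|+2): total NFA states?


Syntax tree has 2 char leaf(s), 0 union(s), 2 star(s)
chars contribute 2×2 = 4; each union adds +2; each star adds +2
Total: 4 + 0 + 4 = 8 states


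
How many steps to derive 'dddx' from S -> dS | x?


Derivation: S => dS => ddS => dddS => dddx
Steps: 4


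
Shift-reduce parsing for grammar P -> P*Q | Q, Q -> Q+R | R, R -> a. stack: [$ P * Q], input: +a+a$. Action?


'+' can extend Q; shift to build Q -> Q+R
Action: shift


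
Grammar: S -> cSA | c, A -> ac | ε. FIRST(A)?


Per alternative of A: FIRST(ac) = {a}; FIRST(ε) = {ε}
FIRST(A) = {a, ε}


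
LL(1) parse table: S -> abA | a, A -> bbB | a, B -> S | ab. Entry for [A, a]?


For [A, a]: 'a' ∈ FIRST(a)
Entry: A -> a


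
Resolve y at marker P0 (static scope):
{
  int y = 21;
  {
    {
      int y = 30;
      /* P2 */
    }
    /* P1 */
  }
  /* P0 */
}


y declared in the same block as P0
y = 21


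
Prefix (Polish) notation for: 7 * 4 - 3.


left-to-right (same/higher precedence on left): tree is (- (* 7 4) 3)
Prefix: - * 7 4 3


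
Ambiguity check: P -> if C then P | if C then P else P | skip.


dangling else: 'if C then if C then skip else skip' parses two ways
Ambiguous


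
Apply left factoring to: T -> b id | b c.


Common prefix: 'b'
Factored: T -> b T', T' -> id | c


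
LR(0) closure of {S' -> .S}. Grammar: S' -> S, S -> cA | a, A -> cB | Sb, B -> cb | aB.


Start: S' -> .S
For each item with dot before a nonterminal B, add B -> .γ for every B-production
Closure: [S' -> .S, S -> .cA, S -> .a]


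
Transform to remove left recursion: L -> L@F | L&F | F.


Left-recursive alternatives: L@F, L&F; non-recursive: F
Introduce L': L -> FL', L' -> @FL' | &FL' | ε


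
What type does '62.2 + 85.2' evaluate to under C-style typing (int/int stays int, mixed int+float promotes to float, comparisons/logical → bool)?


Operand types: float + float
Rule: mixed int/float promotes to float; int/int stays int
Result type: float


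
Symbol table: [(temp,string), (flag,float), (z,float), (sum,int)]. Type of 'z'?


Lookup 'z' → type float


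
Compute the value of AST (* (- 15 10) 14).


Evaluate inner: (- 15 10) = 5
Evaluate root: (* 5 14) = 70
Result: 70


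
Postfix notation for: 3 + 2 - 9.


Left to right (same or higher precedence on left)
Postfix: 3 2 + 9 -


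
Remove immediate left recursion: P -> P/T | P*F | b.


Left-recursive alternatives: P/T, P*F; non-recursive: b
Introduce P': P -> bP', P' -> /TP' | *FP' | ε


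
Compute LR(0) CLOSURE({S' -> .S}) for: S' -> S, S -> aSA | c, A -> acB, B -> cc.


Start: S' -> .S
For each item with dot before a nonterminal B, add B -> .γ for every B-production
Closure: [S' -> .S, S -> .aSA, S -> .c]


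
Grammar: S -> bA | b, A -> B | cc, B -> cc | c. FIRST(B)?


Per alternative of B: FIRST(cc) = {c}; FIRST(c) = {c}
FIRST(B) = {c}


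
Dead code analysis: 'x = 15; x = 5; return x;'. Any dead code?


first assignment to x is overwritten before any read
Dead: 'x = 15'


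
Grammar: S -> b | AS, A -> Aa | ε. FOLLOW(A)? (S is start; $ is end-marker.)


$ ∈ FOLLOW(S). For each A -> αBβ: add FIRST(β)\{ε} to FOLLOW(B); if β nullable, add FOLLOW(A).
FOLLOW(A) = {a, b}


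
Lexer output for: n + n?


Scan left to right, longest-match per lexeme
Tokens: ID(n), OP(+), ID(n)


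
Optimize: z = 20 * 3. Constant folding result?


20 * 3 = 60 at compile time
Optimized: z = 60


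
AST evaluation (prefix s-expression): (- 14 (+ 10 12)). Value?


Evaluate inner: (+ 10 12) = 22
Evaluate root: (- 14 22) = -8
Result: -8


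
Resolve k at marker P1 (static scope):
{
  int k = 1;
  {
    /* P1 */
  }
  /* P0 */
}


P1's block does not declare k; resolves to the enclosing declaration at depth 0
k = 1


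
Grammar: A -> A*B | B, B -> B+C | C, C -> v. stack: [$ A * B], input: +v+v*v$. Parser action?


'+' can extend B; shift to build B -> B+C
Action: shift


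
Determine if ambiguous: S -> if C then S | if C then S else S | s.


dangling else: 'if C then if C then s else s' parses two ways
Ambiguous


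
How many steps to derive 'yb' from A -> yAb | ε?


Derivation: A => yAb => yb
Steps: 2


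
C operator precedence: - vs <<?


'-' is additive (level 9); '<<' is shift (level 8)
Higher level binds tighter
'-' has higher precedence than '<<'


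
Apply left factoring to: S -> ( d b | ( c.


Common prefix: '('
Factored: S -> ( S', S' -> d b | c


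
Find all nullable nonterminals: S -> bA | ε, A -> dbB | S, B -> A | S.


A nonterminal is nullable iff some alternative derives ε (directly, or every symbol in it is nullable)
Nullable: {A, B, S}


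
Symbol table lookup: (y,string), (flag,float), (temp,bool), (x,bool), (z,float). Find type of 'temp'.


Lookup 'temp' → type bool


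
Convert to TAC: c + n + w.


Break into single-operator statements:
t1 = c + n
t2 = t1 + w


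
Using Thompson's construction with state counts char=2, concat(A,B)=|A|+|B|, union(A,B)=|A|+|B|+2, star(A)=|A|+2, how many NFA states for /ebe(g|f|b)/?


Syntax tree has 6 char leaf(s), 2 union(s), 0 star(s)
chars contribute 6×2 = 12; each union adds +2; each star adds +2
Total: 12 + 4 + 0 = 16 states


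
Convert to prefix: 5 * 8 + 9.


left-to-right (same/higher precedence on left): tree is (+ (* 5 8) 9)
Prefix: + * 5 8 9


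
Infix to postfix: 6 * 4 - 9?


Left to right (same or higher precedence on left)
Postfix: 6 4 * 9 -


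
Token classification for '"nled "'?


Pattern: double-quoted sequence
Type: STRING_LITERAL


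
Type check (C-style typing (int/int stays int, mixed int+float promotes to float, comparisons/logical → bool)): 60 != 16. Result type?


Operand types: int != int
Rule: comparison yields bool
Result type: bool


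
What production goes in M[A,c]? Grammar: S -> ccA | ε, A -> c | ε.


For [A, c]: 'c' ∈ FIRST(c)
Entry: A -> c


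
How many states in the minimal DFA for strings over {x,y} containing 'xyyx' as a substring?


KMP-style automaton: 4 progress states + 1 absorbing accept = 5
Minimal DFA: 5 states


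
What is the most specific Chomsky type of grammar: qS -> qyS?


LHS has context (more than one symbol) and |LHS| ≤ |RHS|
Classification: Type 1 (Context-Sensitive)


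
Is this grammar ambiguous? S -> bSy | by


balanced b^n…y^n: each string has a unique parse
Unambiguous


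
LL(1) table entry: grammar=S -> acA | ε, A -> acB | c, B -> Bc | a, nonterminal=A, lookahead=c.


For [A, c]: 'c' ∈ FIRST(c)
Entry: A -> c


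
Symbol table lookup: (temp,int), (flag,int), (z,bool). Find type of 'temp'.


Lookup 'temp' → type int


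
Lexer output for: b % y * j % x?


Scan left to right, longest-match per lexeme
Tokens: ID(b), OP(%), ID(y), OP(*), ID(j), OP(%), ID(x)


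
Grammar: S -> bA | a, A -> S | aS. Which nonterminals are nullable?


A nonterminal is nullable iff some alternative derives ε (directly, or every symbol in it is nullable)
Nullable: {}


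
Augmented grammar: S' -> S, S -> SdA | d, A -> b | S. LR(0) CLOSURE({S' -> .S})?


Start: S' -> .S
For each item with dot before a nonterminal B, add B -> .γ for every B-production
Closure: [S' -> .S, S -> .SdA, S -> .d]


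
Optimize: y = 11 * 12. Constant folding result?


11 * 12 = 132 at compile time
Optimized: y = 132


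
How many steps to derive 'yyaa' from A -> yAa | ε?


Derivation: A => yAa => yyAaa => yyaa
Steps: 3


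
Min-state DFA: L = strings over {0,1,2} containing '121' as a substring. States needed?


KMP-style automaton: 3 progress states + 1 absorbing accept = 4
Minimal DFA: 4 states


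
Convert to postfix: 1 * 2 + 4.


Left to right (same or higher precedence on left)
Postfix: 1 2 * 4 +


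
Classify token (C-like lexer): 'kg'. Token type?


Pattern: letter/underscore followed by alphanumerics, not a keyword
Type: IDENTIFIER


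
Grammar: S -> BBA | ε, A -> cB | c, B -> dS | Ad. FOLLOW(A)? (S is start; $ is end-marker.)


$ ∈ FOLLOW(S). For each A -> αBβ: add FIRST(β)\{ε} to FOLLOW(B); if β nullable, add FOLLOW(A).
FOLLOW(A) = {$, c, d}


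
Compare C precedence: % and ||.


'%' is multiplicative (level 10); '||' is logical OR (level 1)
Higher level binds tighter
'%' has higher precedence than '||'


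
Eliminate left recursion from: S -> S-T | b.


Left-recursive alternatives: S-T; non-recursive: b
Introduce S': S -> bS', S' -> -TS' | ε


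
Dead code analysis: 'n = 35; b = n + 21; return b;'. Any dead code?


n is read by b's definition; b is returned
No dead code


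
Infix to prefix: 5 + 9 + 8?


left-to-right (same/higher precedence on left): tree is (+ (+ 5 9) 8)
Prefix: + + 5 9 8


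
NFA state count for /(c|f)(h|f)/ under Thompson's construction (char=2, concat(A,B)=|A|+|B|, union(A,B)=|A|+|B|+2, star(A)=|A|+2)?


Syntax tree has 4 char leaf(s), 2 union(s), 0 star(s)
chars contribute 4×2 = 8; each union adds +2; each star adds +2
Total: 8 + 4 + 0 = 12 states


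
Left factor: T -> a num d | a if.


Common prefix: 'a'
Factored: T -> a T', T' -> num d | if


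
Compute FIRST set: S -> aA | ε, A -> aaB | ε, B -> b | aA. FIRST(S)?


Per alternative of S: FIRST(aA) = {a}; FIRST(ε) = {ε}
FIRST(S) = {a, ε}


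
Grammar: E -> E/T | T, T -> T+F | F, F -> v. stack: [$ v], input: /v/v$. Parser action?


'v' on top is the handle for F -> v
Action: reduce (F -> v)


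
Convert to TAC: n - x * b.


Break into single-operator statements:
t1 = x * b
t2 = n - t1


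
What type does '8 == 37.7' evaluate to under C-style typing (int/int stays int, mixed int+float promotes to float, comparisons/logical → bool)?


Operand types: int == float
Rule: comparison yields bool
Result type: bool


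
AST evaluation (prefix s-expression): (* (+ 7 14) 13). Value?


Evaluate inner: (+ 7 14) = 21
Evaluate root: (* 21 13) = 273
Result: 273


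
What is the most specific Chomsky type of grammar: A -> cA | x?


Right-linear: every RHS is a terminal or a terminal followed by one nonterminal
Classification: Type 3 (Regular)


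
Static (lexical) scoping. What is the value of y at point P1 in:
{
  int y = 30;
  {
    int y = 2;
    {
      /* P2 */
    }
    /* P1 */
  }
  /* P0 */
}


y declared in the same block as P1
y = 2


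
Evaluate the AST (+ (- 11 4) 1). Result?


Evaluate inner: (- 11 4) = 7
Evaluate root: (+ 7 1) = 8
Result: 8


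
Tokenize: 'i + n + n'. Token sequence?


Scan left to right, longest-match per lexeme
Tokens: ID(i), OP(+), ID(n), OP(+), ID(n)


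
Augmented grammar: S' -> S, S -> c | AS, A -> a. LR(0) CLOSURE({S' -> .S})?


Start: S' -> .S
For each item with dot before a nonterminal B, add B -> .γ for every B-production
Closure: [S' -> .S, S -> .c, S -> .AS, A -> .a]


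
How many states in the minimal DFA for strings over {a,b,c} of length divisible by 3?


Track length mod 3: states 0..2, accept at 0
Minimal DFA: 3 states


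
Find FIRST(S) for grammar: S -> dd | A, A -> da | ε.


Per alternative of S: FIRST(dd) = {d}; FIRST(A) = {d, ε}
FIRST(S) = {d, ε}


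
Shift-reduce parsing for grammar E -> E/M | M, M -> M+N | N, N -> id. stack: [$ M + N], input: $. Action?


handle 'M+N' on top
Action: reduce (M -> M+N)


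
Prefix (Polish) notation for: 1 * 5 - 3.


left-to-right (same/higher precedence on left): tree is (- (* 1 5) 3)
Prefix: - * 1 5 3


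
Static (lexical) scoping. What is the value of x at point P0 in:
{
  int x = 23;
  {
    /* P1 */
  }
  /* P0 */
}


x declared in the same block as P0
x = 23


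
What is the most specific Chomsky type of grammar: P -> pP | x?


Right-linear: every RHS is a terminal or a terminal followed by one nonterminal
Classification: Type 3 (Regular)


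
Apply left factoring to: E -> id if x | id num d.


Common prefix: 'id'
Factored: E -> id E', E' -> if x | num d


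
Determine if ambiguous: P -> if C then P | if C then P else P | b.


dangling else: 'if C then if C then b else b' parses two ways
Ambiguous


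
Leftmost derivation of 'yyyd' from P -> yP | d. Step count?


Derivation: P => yP => yyP => yyyP => yyyd
Steps: 4


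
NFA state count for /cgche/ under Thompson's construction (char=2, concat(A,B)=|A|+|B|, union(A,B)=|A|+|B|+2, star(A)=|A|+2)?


Syntax tree has 5 char leaf(s), 0 union(s), 0 star(s)
chars contribute 5×2 = 10; each union adds +2; each star adds +2
Total: 10 + 0 + 0 = 10 states


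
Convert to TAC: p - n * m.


Break into single-operator statements:
t1 = n * m
t2 = p - t1


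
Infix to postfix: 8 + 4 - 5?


Left to right (same or higher precedence on left)
Postfix: 8 4 + 5 -


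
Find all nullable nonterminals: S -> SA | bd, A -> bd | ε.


A nonterminal is nullable iff some alternative derives ε (directly, or every symbol in it is nullable)
Nullable: {A}


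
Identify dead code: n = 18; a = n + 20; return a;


n is read by a's definition; a is returned
No dead code


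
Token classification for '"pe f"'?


Pattern: double-quoted sequence
Type: STRING_LITERAL


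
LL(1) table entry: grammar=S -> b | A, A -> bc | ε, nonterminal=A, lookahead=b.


For [A, b]: 'b' ∈ FIRST(bc)
Entry: A -> bc


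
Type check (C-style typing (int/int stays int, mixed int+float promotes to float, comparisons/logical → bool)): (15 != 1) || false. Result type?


Operand types: bool || bool
Rule: logical operators take bool operands and yield bool
Result type: bool


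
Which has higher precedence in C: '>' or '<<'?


'<<' is shift (level 8); '>' is relational (level 7)
Higher level binds tighter
'<<' has higher precedence than '>'


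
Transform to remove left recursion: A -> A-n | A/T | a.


Left-recursive alternatives: A-n, A/T; non-recursive: a
Introduce A': A -> aA', A' -> -nA' | /TA' | ε


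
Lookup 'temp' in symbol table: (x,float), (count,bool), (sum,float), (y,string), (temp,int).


Lookup 'temp' → type int


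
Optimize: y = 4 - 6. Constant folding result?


4 - 6 = -2 at compile time
Optimized: y = -2


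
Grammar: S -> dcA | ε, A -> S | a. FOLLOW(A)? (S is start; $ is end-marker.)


$ ∈ FOLLOW(S). For each A -> αBβ: add FIRST(β)\{ε} to FOLLOW(B); if β nullable, add FOLLOW(A).
FOLLOW(A) = {$}


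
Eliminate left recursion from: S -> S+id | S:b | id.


Left-recursive alternatives: S+id, S:b; non-recursive: id
Introduce S': S -> idS', S' -> +idS' | :bS' | ε


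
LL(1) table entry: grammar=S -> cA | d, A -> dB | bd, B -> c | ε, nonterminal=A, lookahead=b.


For [A, b]: 'b' ∈ FIRST(bd)
Entry: A -> bd


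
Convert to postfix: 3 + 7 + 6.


Left to right (same or higher precedence on left)
Postfix: 3 7 + 6 +


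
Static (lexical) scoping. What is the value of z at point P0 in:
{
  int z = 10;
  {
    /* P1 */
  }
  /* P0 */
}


z declared in the same block as P0
z = 10


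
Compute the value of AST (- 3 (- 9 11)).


Evaluate inner: (- 9 11) = -2
Evaluate root: (- 3 -2) = 5
Result: 5


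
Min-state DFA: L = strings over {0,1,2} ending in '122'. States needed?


Track the longest suffix of input matching a prefix of '122': 4 classes (prefixes of length 0..3)
Minimal DFA: 4 states


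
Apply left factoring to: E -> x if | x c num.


Common prefix: 'x'
Factored: E -> x E', E' -> if | c num


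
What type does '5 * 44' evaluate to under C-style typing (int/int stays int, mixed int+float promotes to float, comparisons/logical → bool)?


Operand types: int * int
Rule: mixed int/float promotes to float; int/int stays int
Result type: int


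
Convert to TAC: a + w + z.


Break into single-operator statements:
t1 = a + w
t2 = t1 + z


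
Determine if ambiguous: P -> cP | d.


right-linear, alternatives start with distinct terminals 'c' vs 'd': unique leftmost derivation
Unambiguous


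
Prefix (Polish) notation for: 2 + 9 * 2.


'*' binds tighter: tree is (+ 2 (* 9 2))
Prefix: + 2 * 9 2


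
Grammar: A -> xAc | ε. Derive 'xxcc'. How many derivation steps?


Derivation: A => xAc => xxAcc => xxcc
Steps: 3


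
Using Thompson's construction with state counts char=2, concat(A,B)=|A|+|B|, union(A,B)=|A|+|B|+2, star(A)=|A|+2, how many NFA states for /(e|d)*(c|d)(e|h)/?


Syntax tree has 6 char leaf(s), 3 union(s), 1 star(s)
chars contribute 6×2 = 12; each union adds +2; each star adds +2
Total: 12 + 6 + 2 = 20 states


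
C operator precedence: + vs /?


'/' is multiplicative (level 10); '+' is additive (level 9)
Higher level binds tighter
'/' has higher precedence than '+'


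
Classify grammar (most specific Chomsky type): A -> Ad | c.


Left-linear: every RHS is a terminal or one nonterminal followed by a terminal
Classification: Type 3 (Regular)


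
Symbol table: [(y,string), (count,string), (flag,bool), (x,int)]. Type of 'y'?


Lookup 'y' → type string


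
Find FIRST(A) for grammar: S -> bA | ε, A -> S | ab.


Per alternative of A: FIRST(S) = {b, ε}; FIRST(ab) = {a}
FIRST(A) = {a, b, ε}


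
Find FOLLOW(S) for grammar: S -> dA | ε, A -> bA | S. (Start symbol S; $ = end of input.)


$ ∈ FOLLOW(S). For each A -> αBβ: add FIRST(β)\{ε} to FOLLOW(B); if β nullable, add FOLLOW(A).
FOLLOW(S) = {$}


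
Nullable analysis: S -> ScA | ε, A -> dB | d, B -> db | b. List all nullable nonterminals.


A nonterminal is nullable iff some alternative derives ε (directly, or every symbol in it is nullable)
Nullable: {S}


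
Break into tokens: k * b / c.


Scan left to right, longest-match per lexeme
Tokens: ID(k), OP(*), ID(b), OP(/), ID(c)


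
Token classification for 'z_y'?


Pattern: letter/underscore followed by alphanumerics, not a keyword
Type: IDENTIFIER


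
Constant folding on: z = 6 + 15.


6 + 15 = 21 at compile time
Optimized: z = 21


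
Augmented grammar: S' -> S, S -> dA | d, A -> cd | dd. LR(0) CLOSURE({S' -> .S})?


Start: S' -> .S
For each item with dot before a nonterminal B, add B -> .γ for every B-production
Closure: [S' -> .S, S -> .dA, S -> .d]


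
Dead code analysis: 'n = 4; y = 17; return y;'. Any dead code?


n is assigned but never read
Dead: 'n = 4'


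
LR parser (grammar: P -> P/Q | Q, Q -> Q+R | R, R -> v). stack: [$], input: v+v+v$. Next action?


no handle on stack; shift 'v'
Action: shift


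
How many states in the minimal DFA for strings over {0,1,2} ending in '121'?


Track the longest suffix of input matching a prefix of '121': 4 classes (prefixes of length 0..3)
Minimal DFA: 4 states


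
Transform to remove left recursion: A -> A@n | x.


Left-recursive alternatives: A@n; non-recursive: x
Introduce A': A -> xA', A' -> @nA' | ε


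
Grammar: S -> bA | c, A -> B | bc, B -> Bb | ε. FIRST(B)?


Per alternative of B: FIRST(Bb) = {b}; FIRST(ε) = {ε}
FIRST(B) = {b, ε}


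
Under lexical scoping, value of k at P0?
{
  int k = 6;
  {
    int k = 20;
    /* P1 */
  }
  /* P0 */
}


k declared in the same block as P0
k = 6


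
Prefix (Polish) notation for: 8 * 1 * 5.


left-to-right (same/higher precedence on left): tree is (* (* 8 1) 5)
Prefix: * * 8 1 5


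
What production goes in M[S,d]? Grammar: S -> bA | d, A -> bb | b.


For [S, d]: 'd' ∈ FIRST(d)
Entry: S -> d


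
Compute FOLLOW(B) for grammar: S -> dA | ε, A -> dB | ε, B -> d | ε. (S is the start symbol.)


$ ∈ FOLLOW(S). For each A -> αBβ: add FIRST(β)\{ε} to FOLLOW(B); if β nullable, add FOLLOW(A).
FOLLOW(B) = {$}


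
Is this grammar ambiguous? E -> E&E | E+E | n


'n&n+n' has two parse trees (no precedence encoded between & and +)
Ambiguous


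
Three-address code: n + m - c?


Break into single-operator statements:
t1 = n + m
t2 = t1 - c


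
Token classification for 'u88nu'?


Pattern: letter/underscore followed by alphanumerics, not a keyword
Type: IDENTIFIER


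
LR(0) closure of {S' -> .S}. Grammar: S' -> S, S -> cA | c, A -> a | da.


Start: S' -> .S
For each item with dot before a nonterminal B, add B -> .γ for every B-production
Closure: [S' -> .S, S -> .cA, S -> .c]


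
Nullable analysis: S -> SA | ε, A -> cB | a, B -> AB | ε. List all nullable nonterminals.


A nonterminal is nullable iff some alternative derives ε (directly, or every symbol in it is nullable)
Nullable: {B, S}


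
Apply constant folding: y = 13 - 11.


13 - 11 = 2 at compile time
Optimized: y = 2


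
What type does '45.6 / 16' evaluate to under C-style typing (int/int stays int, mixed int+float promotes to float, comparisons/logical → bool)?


Operand types: float / int
Rule: mixed int/float promotes to float; int/int stays int
Result type: float


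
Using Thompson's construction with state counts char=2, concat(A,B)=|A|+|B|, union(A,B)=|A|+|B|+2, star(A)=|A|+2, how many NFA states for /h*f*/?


Syntax tree has 2 char leaf(s), 0 union(s), 2 star(s)
chars contribute 2×2 = 4; each union adds +2; each star adds +2
Total: 4 + 0 + 4 = 8 states


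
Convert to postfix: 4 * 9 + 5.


Left to right (same or higher precedence on left)
Postfix: 4 9 * 5 +


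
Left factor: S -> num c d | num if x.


Common prefix: 'num'
Factored: S -> num S', S' -> c d | if x


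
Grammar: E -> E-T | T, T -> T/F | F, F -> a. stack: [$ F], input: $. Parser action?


'F' (not preceded by T/) is the handle for T -> F
Action: reduce (T -> F)


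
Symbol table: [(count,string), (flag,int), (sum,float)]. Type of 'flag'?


Lookup 'flag' → type int


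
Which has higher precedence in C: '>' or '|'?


'>' is relational (level 7); '|' is bitwise OR (level 3)
Higher level binds tighter
'>' has higher precedence than '|'


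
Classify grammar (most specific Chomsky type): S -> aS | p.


Right-linear: every RHS is a terminal or a terminal followed by one nonterminal
Classification: Type 3 (Regular)


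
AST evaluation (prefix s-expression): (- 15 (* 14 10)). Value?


Evaluate inner: (* 14 10) = 140
Evaluate root: (- 15 140) = -125
Result: -125


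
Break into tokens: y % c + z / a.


Scan left to right, longest-match per lexeme
Tokens: ID(y), OP(%), ID(c), OP(+), ID(z), OP(/), ID(a)


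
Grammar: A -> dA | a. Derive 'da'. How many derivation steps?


Derivation: A => dA => da
Steps: 2


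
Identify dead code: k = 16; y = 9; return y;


k is assigned but never read
Dead: 'k = 16'


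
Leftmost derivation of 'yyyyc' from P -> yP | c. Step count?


Derivation: P => yP => yyP => yyyP => yyyyP => yyyyc
Steps: 5


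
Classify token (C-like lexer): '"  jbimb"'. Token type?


Pattern: double-quoted sequence
Type: STRING_LITERAL


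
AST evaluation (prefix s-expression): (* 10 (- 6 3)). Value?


Evaluate inner: (- 6 3) = 3
Evaluate root: (* 10 3) = 30
Result: 30


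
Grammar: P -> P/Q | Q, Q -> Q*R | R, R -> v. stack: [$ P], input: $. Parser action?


start symbol P on stack, input exhausted
Action: accept


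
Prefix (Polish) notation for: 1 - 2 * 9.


'*' binds tighter: tree is (- 1 (* 2 9))
Prefix: - 1 * 2 9


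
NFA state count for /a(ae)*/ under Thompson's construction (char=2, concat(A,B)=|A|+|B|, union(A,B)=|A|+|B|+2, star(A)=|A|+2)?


Syntax tree has 3 char leaf(s), 0 union(s), 1 star(s)
chars contribute 3×2 = 6; each union adds +2; each star adds +2
Total: 6 + 0 + 2 = 8 states


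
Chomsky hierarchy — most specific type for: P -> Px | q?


Left-linear: every RHS is a terminal or one nonterminal followed by a terminal
Classification: Type 3 (Regular)


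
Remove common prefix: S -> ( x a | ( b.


Common prefix: '('
Factored: S -> ( S', S' -> x a | b


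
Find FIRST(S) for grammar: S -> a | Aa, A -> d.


Per alternative of S: FIRST(a) = {a}; FIRST(Aa) = {d}
FIRST(S) = {a, d}


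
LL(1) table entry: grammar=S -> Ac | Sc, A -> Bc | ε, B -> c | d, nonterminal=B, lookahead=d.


For [B, d]: 'd' ∈ FIRST(d)
Entry: B -> d


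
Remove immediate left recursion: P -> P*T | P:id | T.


Left-recursive alternatives: P*T, P:id; non-recursive: T
Introduce P': P -> TP', P' -> *TP' | :idP' | ε


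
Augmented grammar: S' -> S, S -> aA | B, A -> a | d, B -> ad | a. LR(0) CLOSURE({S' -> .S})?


Start: S' -> .S
For each item with dot before a nonterminal B, add B -> .γ for every B-production
Closure: [S' -> .S, S -> .aA, S -> .B, B -> .ad, B -> .a]


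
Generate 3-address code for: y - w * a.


Break into single-operator statements:
t1 = w * a
t2 = y - t1


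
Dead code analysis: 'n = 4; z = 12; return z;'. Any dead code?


n is assigned but never read
Dead: 'n = 4'


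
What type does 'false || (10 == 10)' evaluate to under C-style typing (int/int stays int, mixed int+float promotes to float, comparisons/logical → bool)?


Operand types: bool || bool
Rule: logical operators take bool operands and yield bool
Result type: bool


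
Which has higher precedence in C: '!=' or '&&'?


'!=' is equality (level 6); '&&' is logical AND (level 2)
Higher level binds tighter
'!=' has higher precedence than '&&'


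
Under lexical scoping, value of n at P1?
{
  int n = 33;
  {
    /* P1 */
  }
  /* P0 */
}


P1's block does not declare n; resolves to the enclosing declaration at depth 0
n = 33


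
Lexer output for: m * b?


Scan left to right, longest-match per lexeme
Tokens: ID(m), OP(*), ID(b)


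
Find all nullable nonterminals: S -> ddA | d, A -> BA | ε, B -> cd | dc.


A nonterminal is nullable iff some alternative derives ε (directly, or every symbol in it is nullable)
Nullable: {A}


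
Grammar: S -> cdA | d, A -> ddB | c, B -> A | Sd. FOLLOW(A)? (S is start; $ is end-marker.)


$ ∈ FOLLOW(S). For each A -> αBβ: add FIRST(β)\{ε} to FOLLOW(B); if β nullable, add FOLLOW(A).
FOLLOW(A) = {$, d}


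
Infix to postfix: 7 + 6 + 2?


Left to right (same or higher precedence on left)
Postfix: 7 6 + 2 +


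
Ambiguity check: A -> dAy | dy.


balanced d^n…y^n: each string has a unique parse
Unambiguous


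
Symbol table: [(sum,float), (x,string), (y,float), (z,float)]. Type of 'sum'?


Lookup 'sum' → type float


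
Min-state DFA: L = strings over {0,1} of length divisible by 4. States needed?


Track length mod 4: states 0..3, accept at 0
Minimal DFA: 4 states


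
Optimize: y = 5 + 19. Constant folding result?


5 + 19 = 24 at compile time
Optimized: y = 24


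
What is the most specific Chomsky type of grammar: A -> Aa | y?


Left-linear: every RHS is a terminal or one nonterminal followed by a terminal
Classification: Type 3 (Regular)


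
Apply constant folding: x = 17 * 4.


17 * 4 = 68 at compile time
Optimized: x = 68


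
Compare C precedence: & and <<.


'<<' is shift (level 8); '&' is bitwise AND (level 5)
Higher level binds tighter
'<<' has higher precedence than '&'


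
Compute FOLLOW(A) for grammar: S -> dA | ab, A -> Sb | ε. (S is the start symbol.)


$ ∈ FOLLOW(S). For each A -> αBβ: add FIRST(β)\{ε} to FOLLOW(B); if β nullable, add FOLLOW(A).
FOLLOW(A) = {$, b}


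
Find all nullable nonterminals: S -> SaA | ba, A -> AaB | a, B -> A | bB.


A nonterminal is nullable iff some alternative derives ε (directly, or every symbol in it is nullable)
Nullable: {}


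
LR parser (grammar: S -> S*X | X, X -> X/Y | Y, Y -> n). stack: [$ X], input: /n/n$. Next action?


shift '/' to continue X -> X/Y
Action: shift


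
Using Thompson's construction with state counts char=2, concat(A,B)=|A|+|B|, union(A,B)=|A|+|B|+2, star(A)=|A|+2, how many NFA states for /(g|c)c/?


Syntax tree has 3 char leaf(s), 1 union(s), 0 star(s)
chars contribute 3×2 = 6; each union adds +2; each star adds +2
Total: 6 + 2 + 0 = 8 states
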